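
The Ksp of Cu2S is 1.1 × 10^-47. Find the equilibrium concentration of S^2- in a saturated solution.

[S^2-] ≈ 1.4 × 10^-16 M

Cu2S(s) <=> 2 Cu^+ + S^2-
Ksp = [Cu^+]^2[S^2-]
For each mole of Cu2S that dissolves: [Cu^+] = 2s, [S^2-] = s.
Ksp = (2s)^2s = 4s^3
Solving, s = (1.1 × 10^-47/4)^(1/3) = 1.40 x 10^-16 M
[S^2-] = s = 1.4 × 10^-16 M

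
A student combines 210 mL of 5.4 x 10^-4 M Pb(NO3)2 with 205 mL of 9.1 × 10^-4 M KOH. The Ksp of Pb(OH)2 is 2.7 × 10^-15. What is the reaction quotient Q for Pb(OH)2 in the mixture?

Total volume = 210 + 205 = 415 mL.
[Pb^2+] = 5.4 × 10^-4 × (210/415) = 2.73 x 10^-4 M
[OH^-] = 9.1 x 10^-4 × (205/415) = 4.50 × 10^-4 M
Pb(OH)2(s) ⇌ Pb^2+ + 2 OH^-, so Q = [Pb^2+][OH^-]^2
Q = (2.73 × 10^-4)(4.50 x 10^-4)^2 = 5.5 × 10^-11
Q > Ksp, so Pb(OH)2 will precipitate.

Q ≈ 5.5 × 10^-11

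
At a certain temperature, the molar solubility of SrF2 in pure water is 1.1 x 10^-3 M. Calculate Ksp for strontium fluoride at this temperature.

Ksp ≈ 5.3e-9

SrF2(s) ⇌ Sr^2+(aq) + 2 F^-(aq)
For each mole of SrF2 that dissolves: [Sr^2+] = s, [F^-] = 2s.
Ksp = [Sr^2+][F^-]^2
Substituting: Ksp = s(2s)^2 = 4s^3
Ksp = 4 × (1.1 × 10^-3)^3 = 5.3 x 10^-9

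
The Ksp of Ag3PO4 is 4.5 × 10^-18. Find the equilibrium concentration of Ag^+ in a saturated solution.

Ag3PO4(s) <=> 3 Ag^+(aq) + PO4^3-(aq)
Ksp = [Ag^+]^3[PO4^3-]
Let s = molar solubility. Then [Ag^+] = 3s and [PO4^3-] = s.
So Ksp = (3s)^3 × s = 27s^4
Solving, s = (4.5 × 10^-18/27)^(1/4) = 2.02 x 10^-5 M
[Ag^+] = 3s = 6.1 × 10^-5 M

[Ag^+] = 6.1e-5 M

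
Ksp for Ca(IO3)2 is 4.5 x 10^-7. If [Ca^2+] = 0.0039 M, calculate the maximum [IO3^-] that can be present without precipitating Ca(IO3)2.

Ca(IO3)2(s) ⇌ Ca^2+(aq) + 2 IO3^-(aq)
Ksp = [Ca^2+][IO3^-]^2
Precipitation begins when Q = Ksp. With [Ca^2+] = 0.0039 M:
4.5 x 10^-7 = (0.0039) × [IO3^-]^2
[IO3^-] = (4.5 x 10^-7 / 3.9 × 10^-3)^(1/2) = 1.1 × 10^-2 M

0.011 M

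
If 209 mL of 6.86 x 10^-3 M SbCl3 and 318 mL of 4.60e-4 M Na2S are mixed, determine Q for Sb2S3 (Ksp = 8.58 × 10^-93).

Total volume = 209 + 318 = 527 mL.
[Sb^3+] = 6.86 × 10^-3 × (209/527) = 2.721 × 10^-3 M
[S^2-] = 4.60 x 10^-4 × (318/527) = 2.776 x 10^-4 M
Sb2S3(s) ⇌ 2 Sb^3+(aq) + 3 S^2-(aq), so Q = [Sb^3+]^2[S^2-]^3
Q = (2.721 x 10^-3)^2(2.776 × 10^-4)^3 = 1.58 × 10^-16
Q > Ksp, so Sb2S3 will precipitate.

Q ≈ 1.58 × 10^-16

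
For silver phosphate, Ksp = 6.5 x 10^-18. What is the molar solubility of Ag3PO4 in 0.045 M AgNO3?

Ag3PO4(s) ⇌ 3 Ag^+(aq) + PO4^3-(aq)
Ksp = [Ag^+]^3[PO4^3-]
Let s be the molar solubility in this solution. [Ag^+] = 0.045 + 3s ≈ 0.045, [PO4^3-] = s (since Ag^+ from AgNO3 dominates).
Ksp ≈ (0.045)^3 × s
s = 7.1 x 10^-14 M
Check: 3s = 2.1 × 10^-13 ≪ 0.045, so the approximation is valid.

s = 7.1 × 10^-14 M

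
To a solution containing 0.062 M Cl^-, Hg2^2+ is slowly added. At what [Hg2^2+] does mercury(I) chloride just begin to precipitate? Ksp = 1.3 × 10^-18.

[Hg2^2+] ≈ 3.4e-16 M

Hg2Cl2(s) <=> Hg2^2+(aq) + 2 Cl^-(aq)
Ksp = [Hg2^2+][Cl^-]^2
Precipitation begins when Q = Ksp. With [Cl^-] = 0.062 M:
1.3 × 10^-18 = (0.062)^2 × [Hg2^2+]
[Hg2^2+] = (1.3 × 10^-18 / 3.84 × 10^-3) = 3.4 x 10^-16 M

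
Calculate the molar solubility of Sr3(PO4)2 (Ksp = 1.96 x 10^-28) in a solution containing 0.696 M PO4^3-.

Sr3(PO4)2(s) ⇌ 3 Sr^2+ + 2 PO4^3-
Ksp = [Sr^2+]^3[PO4^3-]^2
If s mol/L dissolves here, [Sr^2+] = 3s, [PO4^3-] = 0.696 + 2s ≈ 0.696 (since the PO4^3- already present dominates).
Ksp ≈ (3s)^3 × (0.696)^2
s = 2.47 × 10^-10 M
Check: 2s = 4.9 × 10^-10 ≪ 0.696, so the approximation is valid.

2.47 × 10^-10 M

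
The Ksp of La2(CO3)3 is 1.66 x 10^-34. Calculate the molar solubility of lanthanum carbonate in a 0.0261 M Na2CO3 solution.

1.53 × 10^-15 M

La2(CO3)3(s) ⇌ 2 La^3+ + 3 CO3^2-
Ksp = [La^3+]^2[CO3^2-]^3
If s mol/L dissolves here, [La^3+] = 2s, [CO3^2-] = 0.0261 + 3s ≈ 0.0261 (Ksp is small, so little additional dissolves).
Ksp ≈ (2s)^2 × (0.0261)^3
s = 1.53 x 10^-15 M
Check: 3s = 4.6 × 10^-15 ≪ 0.0261, so the approximation is valid.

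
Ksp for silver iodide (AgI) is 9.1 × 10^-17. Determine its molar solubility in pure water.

AgI(s) <=> Ag^+ + I^-
Ksp = [Ag^+][I^-]
If s mol/L of AgI dissolves, [Ag^+] = s and [I^-] = s.
Ksp = (s)(s) = s^2
s = √(9.1 × 10^-17) = 9.5 x 10^-9 M

s ≈ 9.5 x 10^-9 M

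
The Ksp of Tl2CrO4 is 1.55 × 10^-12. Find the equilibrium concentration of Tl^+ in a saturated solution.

[Tl^+] = 1.46 × 10^-4 M

Tl2CrO4(s) <=> 2 Tl^+ + CrO4^2-
Ksp = [Tl^+]^2[CrO4^2-]
Let s = molar solubility. Then [Tl^+] = 2s and [CrO4^2-] = s.
Substituting: Ksp = (2s)^2s = 4s^3
Solving, s = (1.55 × 10^-12/4)^(1/3) = 7.290 × 10^-5 M
[Tl^+] = 2s = 1.46 x 10^-4 M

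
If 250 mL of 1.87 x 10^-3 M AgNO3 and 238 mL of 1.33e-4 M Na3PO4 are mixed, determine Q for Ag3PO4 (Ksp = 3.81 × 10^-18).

5.70 x 10^-14

Total volume = 250 + 238 = 488 mL.
[Ag^+] = 1.87 × 10^-3 × (250/488) = 9.580 x 10^-4 M
[PO4^3-] = 1.33 × 10^-4 × (238/488) = 6.486 × 10^-5 M
Ag3PO4(s) <=> 3 Ag^+ + PO4^3-, so Q = [Ag^+]^3[PO4^3-]
Q = (9.580 x 10^-4)^3(6.486 × 10^-5) = 5.70 × 10^-14
Q > Ksp, so Ag3PO4 will precipitate.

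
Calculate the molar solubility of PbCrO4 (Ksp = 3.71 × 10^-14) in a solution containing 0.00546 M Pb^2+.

s = 6.79e-12 M

PbCrO4(s) ⇌ Pb^2+(aq) + CrO4^2-(aq)
Ksp = [Pb^2+][CrO4^2-]
If s mol/L dissolves here, [Pb^2+] = 0.00546 + s ≈ 0.00546, [CrO4^2-] = s (common-ion effect: Pb^2+ is already 0.00546 M).
Ksp ≈ 0.00546 × s
s = 6.79 × 10^-12 M
Check: s = 6.8 × 10^-12 ≪ 0.00546, so the approximation is valid.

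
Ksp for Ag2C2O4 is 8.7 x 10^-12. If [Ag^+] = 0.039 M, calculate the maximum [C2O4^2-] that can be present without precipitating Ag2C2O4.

Ag2C2O4(s) ⇌ 2 Ag^+(aq) + C2O4^2-(aq)
Ksp = [Ag^+]^2[C2O4^2-]
Precipitation begins when Q = Ksp. With [Ag^+] = 0.039 M:
8.7 x 10^-12 = (0.039)^2 × [C2O4^2-]
[C2O4^2-] = (8.7 x 10^-12 / 1.52 × 10^-3) = 5.7 × 10^-9 M

[C2O4^2-] ≈ 5.7e-9 M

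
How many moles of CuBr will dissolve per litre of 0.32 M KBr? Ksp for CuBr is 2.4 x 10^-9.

7.5e-9 M

CuBr(s) ⇌ Cu^+(aq) + Br^-(aq)
Ksp = [Cu^+][Br^-]
Let s = moles of CuBr that dissolve per litre. [Cu^+] = s, [Br^-] = 0.32 + s ≈ 0.32 (since Br^- from KBr dominates).
Ksp ≈ s × 0.32
s = 7.5 x 10^-9 M
Check: s = 7.5 x 10^-9 ≪ 0.32, so the approximation is valid.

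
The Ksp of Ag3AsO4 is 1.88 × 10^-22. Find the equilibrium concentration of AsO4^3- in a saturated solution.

Ag3AsO4(s) <=> 3 Ag^+ + AsO4^3-
Ksp = [Ag^+]^3[AsO4^3-]
For each mole of Ag3AsO4 that dissolves: [Ag^+] = 3s, [AsO4^3-] = s.
Ksp = (3s)^3s = 27s^4
s^4 = 1.88 × 10^-22 / 27, so s = 1.624 × 10^-6 M
[AsO4^3-] = s = 1.62 x 10^-6 M

[AsO4^3-] = 1.62 x 10^-6 M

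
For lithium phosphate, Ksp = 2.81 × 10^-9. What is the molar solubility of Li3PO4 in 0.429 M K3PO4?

s = 6.24 × 10^-4 M

Li3PO4(s) ⇌ 3 Li^+ + PO4^3-
Ksp = [Li^+]^3[PO4^3-]
If s mol/L dissolves here, [Li^+] = 3s, [PO4^3-] = 0.429 + s ≈ 0.429 (common-ion effect: PO4^3- is already 0.429 M).
Ksp ≈ (3s)^3 × 0.429
s = 6.24 × 10^-4 M
Check: s = 6.2 x 10^-4 ≪ 0.429, so the approximation is valid.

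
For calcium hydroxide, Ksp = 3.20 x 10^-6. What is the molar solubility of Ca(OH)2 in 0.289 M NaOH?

s ≈ 3.83e-5 M

Ca(OH)2(s) <=> Ca^2+(aq) + 2 OH^-(aq)
Ksp = [Ca^2+][OH^-]^2
Let s = moles of Ca(OH)2 that dissolve per litre. [Ca^2+] = s, [OH^-] = 0.289 + 2s ≈ 0.289 (common-ion effect: OH^- is already 0.289 M).
Ksp ≈ s × (0.289)^2
s = 3.83 x 10^-5 M
Check: 2s = 7.7 × 10^-5 ≪ 0.289, so the approximation is valid.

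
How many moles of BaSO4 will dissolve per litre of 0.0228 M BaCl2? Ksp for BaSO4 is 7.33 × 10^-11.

s ≈ 3.21 × 10^-9 M

BaSO4(s) ⇌ Ba^2+ + SO4^2-
Ksp = [Ba^2+][SO4^2-]
If s mol/L dissolves here, [Ba^2+] = 0.0228 + s ≈ 0.0228, [SO4^2-] = s (since Ba^2+ from BaCl2 dominates).
Ksp ≈ 0.0228 × s
s = 3.21 x 10^-9 M
Check: s = 3.2 × 10^-9 ≪ 0.0228, so the approximation is valid.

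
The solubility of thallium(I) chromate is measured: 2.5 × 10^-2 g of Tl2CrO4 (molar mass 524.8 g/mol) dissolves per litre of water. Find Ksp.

Molar solubility s = (2.5 x 10^-2 g/L) / (524.8 g/mol) = 4.76 × 10^-5 M.
Tl2CrO4(s) ⇌ 2 Tl^+ + CrO4^2-
For each mole of Tl2CrO4 that dissolves: [Tl^+] = 2s, [CrO4^2-] = s.
Ksp = [Tl^+]^2[CrO4^2-]
So Ksp = (2s)^2 × s = 4s^3
With s = 4.76 × 10^-5: Ksp = 4.3 × 10^-13

4.3 × 10^-13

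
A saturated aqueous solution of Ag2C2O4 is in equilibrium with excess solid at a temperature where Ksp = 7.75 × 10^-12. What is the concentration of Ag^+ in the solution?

[Ag^+] ≈ 2.49e-4 M

Ag2C2O4(s) <=> 2 Ag^+ + C2O4^2-
Ksp = [Ag^+]^2[C2O4^2-]
Let s = molar solubility. Then [Ag^+] = 2s and [C2O4^2-] = s.
So Ksp = (2s)^2 × s = 4s^3
Solving, s = (7.75 × 10^-12/4)^(1/3) = 1.247 x 10^-4 M
[Ag^+] = 2s = 2.49 × 10^-4 M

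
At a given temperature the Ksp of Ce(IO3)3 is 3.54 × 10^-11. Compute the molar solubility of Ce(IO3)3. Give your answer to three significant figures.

s ≈ 1.07e-3 M

Ce(IO3)3(s) ⇌ Ce^3+(aq) + 3 IO3^-(aq)
Ksp = [Ce^3+][IO3^-]^3
If s mol/L of Ce(IO3)3 dissolves, [Ce^3+] = s and [IO3^-] = 3s.
Substituting: Ksp = s(3s)^3 = 27s^4
Solving, s = (3.54 × 10^-11/27)^(1/4) = 1.07 × 10^-3 M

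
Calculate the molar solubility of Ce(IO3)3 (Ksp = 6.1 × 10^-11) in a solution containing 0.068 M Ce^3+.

s = 3.2 × 10^-4 M

Ce(IO3)3(s) <=> Ce^3+ + 3 IO3^-
Ksp = [Ce^3+][IO3^-]^3
If s mol/L dissolves here, [Ce^3+] = 0.068 + s ≈ 0.068, [IO3^-] = 3s (common-ion effect: Ce^3+ is already 0.068 M).
Ksp ≈ 0.068 × (3s)^3
s = 3.2 × 10^-4 M
Check: s = 3.2 × 10^-4 ≪ 0.068, so the approximation is valid.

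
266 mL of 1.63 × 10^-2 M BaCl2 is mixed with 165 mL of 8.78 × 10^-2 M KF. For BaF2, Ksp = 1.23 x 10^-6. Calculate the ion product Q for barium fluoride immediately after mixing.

Q ≈ 1.14 x 10^-5

Total volume = 266 + 165 = 431 mL.
[Ba^2+] = 1.63 x 10^-2 × (266/431) = 1.006 × 10^-2 M
[F^-] = 8.78 × 10^-2 × (165/431) = 3.361 x 10^-2 M
BaF2(s) <=> Ba^2+(aq) + 2 F^-(aq), so Q = [Ba^2+][F^-]^2
Q = (1.006 x 10^-2)(3.361 × 10^-2)^2 = 1.14 × 10^-5
Q > Ksp, so BaF2 will precipitate.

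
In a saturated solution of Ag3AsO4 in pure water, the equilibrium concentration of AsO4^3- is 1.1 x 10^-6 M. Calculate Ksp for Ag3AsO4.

Ksp ≈ 4.0e-23

Ag3AsO4(s) ⇌ 3 Ag^+ + AsO4^3-
Stoichiometry gives [Ag^+] = (3/1)[AsO4^3-] = 3.30 × 10^-6 M.
Ksp = [Ag^+]^3[AsO4^3-]
Ksp = (3.30 × 10^-6)^3 × 1.1 × 10^-6 = 4.0 × 10^-23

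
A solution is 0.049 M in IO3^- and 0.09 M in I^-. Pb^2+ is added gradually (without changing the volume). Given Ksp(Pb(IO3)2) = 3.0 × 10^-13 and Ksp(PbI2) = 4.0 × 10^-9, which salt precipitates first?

Each salt begins to precipitate when Q = Ksp, i.e. when [Pb^2+] reaches its threshold.
For Pb(IO3)2: 3.0 × 10^-13 = (0.049)^2 × [Pb^2+]  ⇒  [Pb^2+] = 1.2 × 10^-10 M.
For PbI2: 4.0 × 10^-9 = (0.09)^2 × [Pb^2+]  ⇒  [Pb^2+] = 4.9 × 10^-7 M.
The salt with the lower threshold [Pb^2+] precipitates first: Pb(IO3)2.

Pb(IO3)2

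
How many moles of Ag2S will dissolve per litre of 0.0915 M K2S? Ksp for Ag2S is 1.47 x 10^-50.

Ag2S(s) ⇌ 2 Ag^+(aq) + S^2-(aq)
Ksp = [Ag^+]^2[S^2-]
Let s = moles of Ag2S that dissolve per litre. [Ag^+] = 2s, [S^2-] = 0.0915 + s ≈ 0.0915 (common-ion effect: S^2- is already 0.0915 M).
Ksp ≈ (2s)^2 × 0.0915
s = 2.00 × 10^-25 M
Check: s = 2.0 × 10^-25 ≪ 0.0915, so the approximation is valid.

s ≈ 2.00 × 10^-25 M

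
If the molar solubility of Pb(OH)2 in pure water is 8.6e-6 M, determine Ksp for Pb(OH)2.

Pb(OH)2(s) <=> Pb^2+ + 2 OH^-
For each mole of Pb(OH)2 that dissolves: [Pb^2+] = s, [OH^-] = 2s.
Ksp = [Pb^2+][OH^-]^2
So Ksp = s × (2s)^2 = 4s^3
With s = 8.6 x 10^-6: Ksp = 2.5 x 10^-15

2.5 x 10^-15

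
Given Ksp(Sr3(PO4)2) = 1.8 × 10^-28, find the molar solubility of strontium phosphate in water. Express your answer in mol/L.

Sr3(PO4)2(s) ⇌ 3 Sr^2+(aq) + 2 PO4^3-(aq)
Ksp = [Sr^2+]^3[PO4^3-]^2
With molar solubility s: [Sr^2+] = 3s, [PO4^3-] = 2s.
Ksp = (3s)^3(2s)^2 = 108s^5
Solving, s = (1.8 × 10^-28/108)^(1/5) = 1.1 x 10^-6 M

1.1 × 10^-6 M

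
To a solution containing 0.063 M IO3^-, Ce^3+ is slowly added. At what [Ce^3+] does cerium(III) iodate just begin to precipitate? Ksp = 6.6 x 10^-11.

Ce(IO3)3(s) ⇌ Ce^3+(aq) + 3 IO3^-(aq)
Ksp = [Ce^3+][IO3^-]^3
Precipitation begins when Q = Ksp. With [IO3^-] = 0.063 M:
6.6 x 10^-11 = (0.063)^3 × [Ce^3+]
[Ce^3+] = (6.6 x 10^-11 / 2.50 × 10^-4) = 2.6 × 10^-7 M

[Ce^3+] ≈ 2.6 x 10^-7 M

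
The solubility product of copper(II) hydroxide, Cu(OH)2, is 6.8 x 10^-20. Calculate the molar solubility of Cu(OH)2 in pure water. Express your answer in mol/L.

Cu(OH)2(s) ⇌ Cu^2+ + 2 OH^-
Ksp = [Cu^2+][OH^-]^2
Let s = molar solubility. Then [Cu^2+] = s and [OH^-] = 2s.
Ksp = s(2s)^2 = 4s^3
s^3 = 6.8 x 10^-20 / 4, so s = 2.6 x 10^-7 M

s = 2.6e-7 M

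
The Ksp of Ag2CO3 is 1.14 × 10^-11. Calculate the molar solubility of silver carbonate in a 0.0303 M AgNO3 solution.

s = 1.24 × 10^-8 M

Ag2CO3(s) ⇌ 2 Ag^+ + CO3^2-
Ksp = [Ag^+]^2[CO3^2-]
If s mol/L dissolves here, [Ag^+] = 0.0303 + 2s ≈ 0.0303, [CO3^2-] = s (since Ag^+ from AgNO3 dominates).
Ksp ≈ (0.0303)^2 × s
s = 1.24 x 10^-8 M
Check: 2s = 2.5 x 10^-8 ≪ 0.0303, so the approximation is valid.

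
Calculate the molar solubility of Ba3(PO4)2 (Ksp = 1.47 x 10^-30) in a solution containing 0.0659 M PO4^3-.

Ba3(PO4)2(s) <=> 3 Ba^2+(aq) + 2 PO4^3-(aq)
Ksp = [Ba^2+]^3[PO4^3-]^2
Let s be the molar solubility in this solution. [Ba^2+] = 3s, [PO4^3-] = 0.0659 + 2s ≈ 0.0659 (common-ion effect: PO4^3- is already 0.0659 M).
Ksp ≈ (3s)^3 × (0.0659)^2
s = 2.32 x 10^-10 M
Check: 2s = 4.6 × 10^-10 ≪ 0.0659, so the approximation is valid.

s ≈ 2.32e-10 M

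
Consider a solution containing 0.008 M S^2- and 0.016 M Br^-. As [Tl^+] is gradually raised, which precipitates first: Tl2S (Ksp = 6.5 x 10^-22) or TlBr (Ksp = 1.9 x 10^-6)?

Tl2S

Each salt begins to precipitate when Q = Ksp, i.e. when [Tl^+] reaches its threshold.
For Tl2S: 6.5 x 10^-22 = 0.008 × [Tl^+]^2  ⇒  [Tl^+] = 2.9 × 10^-10 M.
For TlBr: 1.9 x 10^-6 = 0.016 × [Tl^+]  ⇒  [Tl^+] = 1.2 × 10^-4 M.
The salt with the lower threshold [Tl^+] precipitates first: Tl2S.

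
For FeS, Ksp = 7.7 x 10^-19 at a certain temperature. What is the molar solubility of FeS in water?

FeS(s) ⇌ Fe^2+(aq) + S^2-(aq)
Ksp = [Fe^2+][S^2-]
If s mol/L of FeS dissolves, [Fe^2+] = s and [S^2-] = s.
Ksp = s^2
s = (7.7 x 10^-19)^(1/2) = 8.8 × 10^-10 M

s ≈ 8.8 × 10^-10 M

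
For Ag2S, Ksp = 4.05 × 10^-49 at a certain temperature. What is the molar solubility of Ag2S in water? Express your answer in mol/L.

Ag2S(s) ⇌ 2 Ag^+ + S^2-
Ksp = [Ag^+]^2[S^2-]
With molar solubility s: [Ag^+] = 2s, [S^2-] = s.
So Ksp = (2s)^2 × s = 4s^3
Solving, s = (4.05 × 10^-49/4)^(1/3) = 4.66 × 10^-17 M

s ≈ 4.66 × 10^-17 M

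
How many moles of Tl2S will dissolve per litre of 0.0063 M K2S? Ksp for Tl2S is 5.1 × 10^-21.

Tl2S(s) ⇌ 2 Tl^+(aq) + S^2-(aq)
Ksp = [Tl^+]^2[S^2-]
If s mol/L dissolves here, [Tl^+] = 2s, [S^2-] = 0.0063 + s ≈ 0.0063 (Ksp is small, so little additional dissolves).
Ksp ≈ (2s)^2 × 0.0063
s = 4.5 × 10^-10 M
Check: s = 4.5 × 10^-10 ≪ 0.0063, so the approximation is valid.

s = 4.5 × 10^-10 M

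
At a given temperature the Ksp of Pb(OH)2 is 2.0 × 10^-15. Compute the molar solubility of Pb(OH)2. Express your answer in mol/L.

7.9 x 10^-6 M

Pb(OH)2(s) ⇌ Pb^2+(aq) + 2 OH^-(aq)
Ksp = [Pb^2+][OH^-]^2
For each mole of Pb(OH)2 that dissolves: [Pb^2+] = s, [OH^-] = 2s.
Substituting: Ksp = s(2s)^2 = 4s^3
s = (2.0 × 10^-15 / 4)^(1/3) = 7.9 x 10^-6 M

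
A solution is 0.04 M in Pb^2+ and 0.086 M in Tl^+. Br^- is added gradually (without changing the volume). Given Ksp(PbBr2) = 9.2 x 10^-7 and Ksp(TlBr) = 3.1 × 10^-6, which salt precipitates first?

TlBr

Each salt begins to precipitate when Q = Ksp, i.e. when [Br^-] reaches its threshold.
For PbBr2: 9.2 x 10^-7 = 0.04 × [Br^-]^2  ⇒  [Br^-] = 4.8 × 10^-3 M.
For TlBr: 3.1 × 10^-6 = 0.086 × [Br^-]  ⇒  [Br^-] = 3.6 × 10^-5 M.
The salt with the lower threshold [Br^-] precipitates first: TlBr.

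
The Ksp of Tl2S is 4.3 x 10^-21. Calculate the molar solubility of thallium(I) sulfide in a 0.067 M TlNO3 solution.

Tl2S(s) ⇌ 2 Tl^+(aq) + S^2-(aq)
Ksp = [Tl^+]^2[S^2-]
Let s = moles of Tl2S that dissolve per litre. [Tl^+] = 0.067 + 2s ≈ 0.067, [S^2-] = s (Ksp is small, so little additional dissolves).
Ksp ≈ (0.067)^2 × s
s = 9.6 × 10^-19 M
Check: 2s = 1.9 x 10^-18 ≪ 0.067, so the approximation is valid.

9.6 x 10^-19 M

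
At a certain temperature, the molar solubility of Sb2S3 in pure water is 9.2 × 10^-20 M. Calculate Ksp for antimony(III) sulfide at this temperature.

7.1 × 10^-94

Sb2S3(s) ⇌ 2 Sb^3+ + 3 S^2-
If s mol/L of Sb2S3 dissolves, [Sb^3+] = 2s and [S^2-] = 3s.
Ksp = [Sb^3+]^2[S^2-]^3
Substituting: Ksp = (2s)^2(3s)^3 = 108s^5
With s = 9.2 x 10^-20: Ksp = 7.1 x 10^-94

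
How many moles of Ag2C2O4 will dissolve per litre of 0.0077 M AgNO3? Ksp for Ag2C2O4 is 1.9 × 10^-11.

s = 3.2e-7 M

Ag2C2O4(s) ⇌ 2 Ag^+ + C2O4^2-
Ksp = [Ag^+]^2[C2O4^2-]
Let s = moles of Ag2C2O4 that dissolve per litre. [Ag^+] = 0.0077 + 2s ≈ 0.0077, [C2O4^2-] = s (since Ag^+ from AgNO3 dominates).
Ksp ≈ (0.0077)^2 × s
s = 3.2 × 10^-7 M
Check: 2s = 6.4 × 10^-7 ≪ 0.0077, so the approximation is valid.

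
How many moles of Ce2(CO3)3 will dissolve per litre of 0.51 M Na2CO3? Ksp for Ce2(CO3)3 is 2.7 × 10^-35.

Ce2(CO3)3(s) ⇌ 2 Ce^3+ + 3 CO3^2-
Ksp = [Ce^3+]^2[CO3^2-]^3
Let s be the molar solubility in this solution. [Ce^3+] = 2s, [CO3^2-] = 0.51 + 3s ≈ 0.51 (since CO3^2- from Na2CO3 dominates).
Ksp ≈ (2s)^2 × (0.51)^3
s = 7.1 x 10^-18 M
Check: 3s = 2.1 × 10^-17 ≪ 0.51, so the approximation is valid.

s ≈ 7.1e-18 M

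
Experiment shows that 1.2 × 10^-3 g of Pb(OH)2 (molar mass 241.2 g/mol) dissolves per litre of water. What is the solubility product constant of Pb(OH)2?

Molar solubility s = (1.2 x 10^-3 g/L) / (241.2 g/mol) = 4.98 x 10^-6 M.
Pb(OH)2(s) ⇌ Pb^2+(aq) + 2 OH^-(aq)
For each mole of Pb(OH)2 that dissolves: [Pb^2+] = s, [OH^-] = 2s.
Ksp = [Pb^2+][OH^-]^2
Substituting: Ksp = s(2s)^2 = 4s^3
Ksp = 4 × (4.98 × 10^-6)^3 = 4.9 × 10^-16

4.9 x 10^-16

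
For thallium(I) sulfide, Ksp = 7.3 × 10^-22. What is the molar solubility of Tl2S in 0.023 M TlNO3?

Tl2S(s) <=> 2 Tl^+ + S^2-
Ksp = [Tl^+]^2[S^2-]
Let s = moles of Tl2S that dissolve per litre. [Tl^+] = 0.023 + 2s ≈ 0.023, [S^2-] = s (Ksp is small, so little additional dissolves).
Ksp ≈ (0.023)^2 × s
s = 1.4 × 10^-18 M
Check: 2s = 2.8 × 10^-18 ≪ 0.023, so the approximation is valid.

s = 1.4e-18 M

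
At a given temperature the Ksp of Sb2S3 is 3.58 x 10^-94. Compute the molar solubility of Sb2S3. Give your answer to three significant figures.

Sb2S3(s) <=> 2 Sb^3+(aq) + 3 S^2-(aq)
Ksp = [Sb^3+]^2[S^2-]^3
Let s = molar solubility. Then [Sb^3+] = 2s and [S^2-] = 3s.
Ksp = (2s)^2(3s)^3 = 108s^5
s = (3.58 x 10^-94 / 108)^(1/5) = 8.02 × 10^-20 M

8.02 x 10^-20 M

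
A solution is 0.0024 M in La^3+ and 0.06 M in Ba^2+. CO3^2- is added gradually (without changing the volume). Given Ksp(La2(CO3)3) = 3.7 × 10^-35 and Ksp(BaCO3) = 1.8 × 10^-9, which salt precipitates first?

La2(CO3)3

Precipitation of each salt starts when its ion product equals its Ksp.
For La2(CO3)3: 3.7 × 10^-35 = (0.0024)^2 × [CO3^2-]^3  ⇒  [CO3^2-] = 1.9 × 10^-10 M.
For BaCO3: 1.8 × 10^-9 = 0.06 × [CO3^2-]  ⇒  [CO3^2-] = 3.0 × 10^-8 M.
The salt with the lower threshold [CO3^2-] precipitates first: La2(CO3)3.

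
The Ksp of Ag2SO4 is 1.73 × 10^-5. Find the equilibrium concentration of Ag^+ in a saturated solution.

Ag2SO4(s) ⇌ 2 Ag^+(aq) + SO4^2-(aq)
Ksp = [Ag^+]^2[SO4^2-]
For each mole of Ag2SO4 that dissolves: [Ag^+] = 2s, [SO4^2-] = s.
So Ksp = (2s)^2 × s = 4s^3
s = (1.73 × 10^-5 / 4)^(1/3) = 1.629 x 10^-2 M
[Ag^+] = 2s = 3.26 × 10^-2 M

3.26 × 10^-2 M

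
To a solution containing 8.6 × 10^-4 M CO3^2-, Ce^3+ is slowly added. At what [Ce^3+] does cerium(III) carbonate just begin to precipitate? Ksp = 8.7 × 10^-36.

[Ce^3+] ≈ 1.2e-13 M

Ce2(CO3)3(s) <=> 2 Ce^3+ + 3 CO3^2-
Ksp = [Ce^3+]^2[CO3^2-]^3
Precipitation begins when Q = Ksp. With [CO3^2-] = 8.6 × 10^-4 M:
8.7 × 10^-36 = (8.6 × 10^-4)^3 × [Ce^3+]^2
[Ce^3+] = (8.7 × 10^-36 / 6.36 × 10^-10)^(1/2) = 1.2 x 10^-13 M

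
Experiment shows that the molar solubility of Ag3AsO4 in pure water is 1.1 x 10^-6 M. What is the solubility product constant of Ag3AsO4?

Ksp = 4.0 × 10^-23

Ag3AsO4(s) ⇌ 3 Ag^+ + AsO4^3-
If s mol/L of Ag3AsO4 dissolves, [Ag^+] = 3s and [AsO4^3-] = s.
Ksp = [Ag^+]^3[AsO4^3-]
Ksp = (3s)^3s = 27s^4
With s = 1.1 x 10^-6: Ksp = 4.0 × 10^-23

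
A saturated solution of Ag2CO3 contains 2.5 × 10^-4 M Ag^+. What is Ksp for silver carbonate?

7.8 × 10^-12

Ag2CO3(s) <=> 2 Ag^+ + CO3^2-
Stoichiometry gives [CO3^2-] = (1/2)[Ag^+] = 1.25 × 10^-4 M.
Ksp = [Ag^+]^2[CO3^2-]
Ksp = (2.5 × 10^-4)^2 × 1.25 × 10^-4 = 7.8 × 10^-12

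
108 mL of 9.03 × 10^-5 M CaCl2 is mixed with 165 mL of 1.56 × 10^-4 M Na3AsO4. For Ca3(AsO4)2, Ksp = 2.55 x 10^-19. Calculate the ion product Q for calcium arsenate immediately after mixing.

Total volume = 108 + 165 = 273 mL.
[Ca^2+] = 9.03 × 10^-5 × (108/273) = 3.572 × 10^-5 M
[AsO4^3-] = 1.56 x 10^-4 × (165/273) = 9.429 x 10^-5 M
Ca3(AsO4)2(s) ⇌ 3 Ca^2+(aq) + 2 AsO4^3-(aq), so Q = [Ca^2+]^3[AsO4^3-]^2
Q = (3.572 × 10^-5)^3(9.429 x 10^-5)^2 = 4.05 × 10^-22
Q < Ksp, so no precipitate of Ca3(AsO4)2 forms.

4.05 × 10^-22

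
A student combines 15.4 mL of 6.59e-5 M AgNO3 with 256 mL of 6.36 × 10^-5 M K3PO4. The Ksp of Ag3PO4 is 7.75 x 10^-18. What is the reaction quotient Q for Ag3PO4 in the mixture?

Total volume = 15.4 + 256 = 271.4 mL.
[Ag^+] = 6.59 x 10^-5 × (15.4/271.4) = 3.739 × 10^-6 M
[PO4^3-] = 6.36 × 10^-5 × (256/271.4) = 5.999 × 10^-5 M
Ag3PO4(s) ⇌ 3 Ag^+(aq) + PO4^3-(aq), so Q = [Ag^+]^3[PO4^3-]
Q = (3.739 × 10^-6)^3(5.999 × 10^-5) = 3.14 x 10^-21
Q < Ksp, so no precipitate of Ag3PO4 forms.

Q ≈ 3.14 x 10^-21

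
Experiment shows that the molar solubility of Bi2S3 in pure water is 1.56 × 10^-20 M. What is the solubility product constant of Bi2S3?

Ksp = 9.98 x 10^-98

Bi2S3(s) ⇌ 2 Bi^3+ + 3 S^2-
With molar solubility s: [Bi^3+] = 2s, [S^2-] = 3s.
Ksp = [Bi^3+]^2[S^2-]^3
Substituting: Ksp = (2s)^2(3s)^3 = 108s^5
Ksp = 108 × (1.56 × 10^-20)^5 = 9.98 × 10^-98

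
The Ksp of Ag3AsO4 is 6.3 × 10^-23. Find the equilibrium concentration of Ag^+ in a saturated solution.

[Ag^+] = 3.7 x 10^-6 M

Ag3AsO4(s) ⇌ 3 Ag^+ + AsO4^3-
Ksp = [Ag^+]^3[AsO4^3-]
For each mole of Ag3AsO4 that dissolves: [Ag^+] = 3s, [AsO4^3-] = s.
Substituting: Ksp = (3s)^3s = 27s^4
s^4 = 6.3 × 10^-23 / 27, so s = 1.24 × 10^-6 M
[Ag^+] = 3s = 3.7 × 10^-6 M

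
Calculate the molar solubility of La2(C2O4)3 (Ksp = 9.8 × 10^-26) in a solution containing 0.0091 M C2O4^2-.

s = 1.8e-10 M

La2(C2O4)3(s) ⇌ 2 La^3+ + 3 C2O4^2-
Ksp = [La^3+]^2[C2O4^2-]^3
Let s = moles of La2(C2O4)3 that dissolve per litre. [La^3+] = 2s, [C2O4^2-] = 0.0091 + 3s ≈ 0.0091 (Ksp is small, so little additional dissolves).
Ksp ≈ (2s)^2 × (0.0091)^3
s = 1.8 x 10^-10 M
Check: 3s = 5.4 × 10^-10 ≪ 0.0091, so the approximation is valid.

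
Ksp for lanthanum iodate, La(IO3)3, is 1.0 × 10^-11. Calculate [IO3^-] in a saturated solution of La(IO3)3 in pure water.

La(IO3)3(s) <=> La^3+ + 3 IO3^-
Ksp = [La^3+][IO3^-]^3
If s mol/L of La(IO3)3 dissolves, [La^3+] = s and [IO3^-] = 3s.
Substituting: Ksp = s(3s)^3 = 27s^4
s^4 = 1.0 × 10^-11 / 27, so s = 7.80 × 10^-4 M
[IO3^-] = 3s = 2.3 × 10^-3 M

[IO3^-] = 2.3 × 10^-3 M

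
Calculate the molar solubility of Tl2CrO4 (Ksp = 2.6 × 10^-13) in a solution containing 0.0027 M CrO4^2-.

Tl2CrO4(s) ⇌ 2 Tl^+ + CrO4^2-
Ksp = [Tl^+]^2[CrO4^2-]
If s mol/L dissolves here, [Tl^+] = 2s, [CrO4^2-] = 0.0027 + s ≈ 0.0027 (since the CrO4^2- already present dominates).
Ksp ≈ (2s)^2 × 0.0027
s = 4.9 × 10^-6 M
Check: s = 4.9 x 10^-6 ≪ 0.0027, so the approximation is valid.

s = 4.9 × 10^-6 M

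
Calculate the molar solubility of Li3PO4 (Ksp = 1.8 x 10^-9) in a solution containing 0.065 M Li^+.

s = 6.6 × 10^-6 M

Li3PO4(s) ⇌ 3 Li^+ + PO4^3-
Ksp = [Li^+]^3[PO4^3-]
Let s be the molar solubility in this solution. [Li^+] = 0.065 + 3s ≈ 0.065, [PO4^3-] = s (since the Li^+ already present dominates).
Ksp ≈ (0.065)^3 × s
s = 6.6 × 10^-6 M
Check: 3s = 2.0 x 10^-5 ≪ 0.065, so the approximation is valid.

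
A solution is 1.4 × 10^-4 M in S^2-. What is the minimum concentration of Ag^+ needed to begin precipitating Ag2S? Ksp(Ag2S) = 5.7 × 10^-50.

Ag2S(s) ⇌ 2 Ag^+(aq) + S^2-(aq)
Ksp = [Ag^+]^2[S^2-]
Precipitation begins when Q = Ksp. With [S^2-] = 1.4 × 10^-4 M:
5.7 × 10^-50 = (1.4 × 10^-4) × [Ag^+]^2
[Ag^+] = (5.7 × 10^-50 / 1.4 × 10^-4)^(1/2) = 2.0 x 10^-23 M

[Ag^+] ≈ 2.0e-23 M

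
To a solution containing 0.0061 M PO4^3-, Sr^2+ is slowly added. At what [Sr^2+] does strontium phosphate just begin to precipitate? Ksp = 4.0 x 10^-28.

Sr3(PO4)2(s) ⇌ 3 Sr^2+ + 2 PO4^3-
Ksp = [Sr^2+]^3[PO4^3-]^2
Precipitation begins when Q = Ksp. With [PO4^3-] = 0.0061 M:
4.0 x 10^-28 = (0.0061)^2 × [Sr^2+]^3
[Sr^2+] = (4.0 x 10^-28 / 3.72 × 10^-5)^(1/3) = 2.2 × 10^-8 M

2.2 x 10^-8 M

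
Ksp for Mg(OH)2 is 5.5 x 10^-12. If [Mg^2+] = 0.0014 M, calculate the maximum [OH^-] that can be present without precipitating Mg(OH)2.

[OH^-] ≈ 6.3e-5 M

Mg(OH)2(s) ⇌ Mg^2+ + 2 OH^-
Ksp = [Mg^2+][OH^-]^2
Precipitation begins when Q = Ksp. With [Mg^2+] = 0.0014 M:
5.5 x 10^-12 = (0.0014) × [OH^-]^2
[OH^-] = (5.5 x 10^-12 / 1.4 x 10^-3)^(1/2) = 6.3 × 10^-5 M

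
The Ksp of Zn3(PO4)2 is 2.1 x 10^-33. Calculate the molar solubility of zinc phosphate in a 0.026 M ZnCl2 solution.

Zn3(PO4)2(s) ⇌ 3 Zn^2+ + 2 PO4^3-
Ksp = [Zn^2+]^3[PO4^3-]^2
If s mol/L dissolves here, [Zn^2+] = 0.026 + 3s ≈ 0.026, [PO4^3-] = 2s (since Zn^2+ from ZnCl2 dominates).
Ksp ≈ (0.026)^3 × (2s)^2
s = 5.5 x 10^-15 M
Check: 3s = 1.6 x 10^-14 ≪ 0.026, so the approximation is valid.

s ≈ 5.5 × 10^-15 M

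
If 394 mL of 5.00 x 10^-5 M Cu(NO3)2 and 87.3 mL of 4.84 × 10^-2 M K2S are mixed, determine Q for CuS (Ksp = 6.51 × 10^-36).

Q ≈ 3.59 x 10^-7

Total volume = 394 + 87.3 = 481.3 mL.
[Cu^2+] = 5.00 × 10^-5 × (394/481.3) = 4.093 × 10^-5 M
[S^2-] = 4.84 × 10^-2 × (87.3/481.3) = 8.779 × 10^-3 M
CuS(s) ⇌ Cu^2+ + S^2-, so Q = [Cu^2+][S^2-]
Q = (4.093 x 10^-5)(8.779 x 10^-3) = 3.59 x 10^-7
Q > Ksp, so CuS will precipitate.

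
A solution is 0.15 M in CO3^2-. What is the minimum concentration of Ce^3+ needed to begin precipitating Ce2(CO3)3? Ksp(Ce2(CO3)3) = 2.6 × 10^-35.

Ce2(CO3)3(s) <=> 2 Ce^3+(aq) + 3 CO3^2-(aq)
Ksp = [Ce^3+]^2[CO3^2-]^3
Precipitation begins when Q = Ksp. With [CO3^2-] = 0.15 M:
2.6 × 10^-35 = (0.15)^3 × [Ce^3+]^2
[Ce^3+] = (2.6 × 10^-35 / 3.38 x 10^-3)^(1/2) = 8.8 x 10^-17 M

[Ce^3+] = 8.8e-17 M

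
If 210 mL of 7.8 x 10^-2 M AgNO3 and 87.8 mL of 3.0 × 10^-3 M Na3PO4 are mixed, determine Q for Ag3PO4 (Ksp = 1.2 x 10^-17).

1.5e-7

Total volume = 210 + 87.8 = 297.8 mL.
[Ag^+] = 7.8 × 10^-2 × (210/297.8) = 5.50 x 10^-2 M
[PO4^3-] = 3.0 x 10^-3 × (87.8/297.8) = 8.84 × 10^-4 M
Ag3PO4(s) <=> 3 Ag^+ + PO4^3-, so Q = [Ag^+]^3[PO4^3-]
Q = (5.50 × 10^-2)^3(8.84 x 10^-4) = 1.5 x 10^-7
Q > Ksp, so Ag3PO4 will precipitate.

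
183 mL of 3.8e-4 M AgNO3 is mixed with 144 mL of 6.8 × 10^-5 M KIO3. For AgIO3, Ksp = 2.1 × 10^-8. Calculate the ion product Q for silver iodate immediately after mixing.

Total volume = 183 + 144 = 327 mL.
[Ag^+] = 3.8 × 10^-4 × (183/327) = 2.13 × 10^-4 M
[IO3^-] = 6.8 x 10^-5 × (144/327) = 2.99 × 10^-5 M
AgIO3(s) ⇌ Ag^+ + IO3^-, so Q = [Ag^+][IO3^-]
Q = (2.13 x 10^-4)(2.99 × 10^-5) = 6.4 × 10^-9
Q < Ksp, so no precipitate of AgIO3 forms.

Q = 6.4e-9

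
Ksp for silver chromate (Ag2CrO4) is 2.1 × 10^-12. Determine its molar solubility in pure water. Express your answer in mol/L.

Ag2CrO4(s) ⇌ 2 Ag^+ + CrO4^2-
Ksp = [Ag^+]^2[CrO4^2-]
With molar solubility s: [Ag^+] = 2s, [CrO4^2-] = s.
So Ksp = (2s)^2 × s = 4s^3
s = (2.1 × 10^-12 / 4)^(1/3) = 8.1 × 10^-5 M

8.1e-5 M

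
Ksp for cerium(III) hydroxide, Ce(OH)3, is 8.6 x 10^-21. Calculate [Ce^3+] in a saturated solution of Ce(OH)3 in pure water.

Ce(OH)3(s) ⇌ Ce^3+ + 3 OH^-
Ksp = [Ce^3+][OH^-]^3
If s mol/L of Ce(OH)3 dissolves, [Ce^3+] = s and [OH^-] = 3s.
Substituting: Ksp = s(3s)^3 = 27s^4
Solving, s = (8.6 x 10^-21/27)^(1/4) = 4.22 x 10^-6 M
[Ce^3+] = s = 4.2 × 10^-6 M

4.2 × 10^-6 M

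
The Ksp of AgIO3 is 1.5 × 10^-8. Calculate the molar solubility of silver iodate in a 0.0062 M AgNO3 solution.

s ≈ 2.4 x 10^-6 M

AgIO3(s) ⇌ Ag^+(aq) + IO3^-(aq)
Ksp = [Ag^+][IO3^-]
If s mol/L dissolves here, [Ag^+] = 0.0062 + s ≈ 0.0062, [IO3^-] = s (since Ag^+ from AgNO3 dominates).
Ksp ≈ 0.0062 × s
s = 2.4 x 10^-6 M
Check: s = 2.4 × 10^-6 ≪ 0.0062, so the approximation is valid.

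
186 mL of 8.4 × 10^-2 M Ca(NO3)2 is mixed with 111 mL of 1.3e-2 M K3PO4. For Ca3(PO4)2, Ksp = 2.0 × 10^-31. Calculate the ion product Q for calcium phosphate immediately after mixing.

Total volume = 186 + 111 = 297 mL.
[Ca^2+] = 8.4 × 10^-2 × (186/297) = 5.26 × 10^-2 M
[PO4^3-] = 1.3 x 10^-2 × (111/297) = 4.86 × 10^-3 M
Ca3(PO4)2(s) <=> 3 Ca^2+ + 2 PO4^3-, so Q = [Ca^2+]^3[PO4^3-]^2
Q = (5.26 x 10^-2)^3(4.86 × 10^-3)^2 = 3.4 × 10^-9
Q > Ksp, so Ca3(PO4)2 will precipitate.

Q ≈ 3.4e-9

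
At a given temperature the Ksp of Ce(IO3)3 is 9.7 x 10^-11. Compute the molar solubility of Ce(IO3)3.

Ce(IO3)3(s) <=> Ce^3+ + 3 IO3^-
Ksp = [Ce^3+][IO3^-]^3
For each mole of Ce(IO3)3 that dissolves: [Ce^3+] = s, [IO3^-] = 3s.
Ksp = s(3s)^3 = 27s^4
s = (9.7 x 10^-11 / 27)^(1/4) = 1.4 × 10^-3 M

1.4 × 10^-3 M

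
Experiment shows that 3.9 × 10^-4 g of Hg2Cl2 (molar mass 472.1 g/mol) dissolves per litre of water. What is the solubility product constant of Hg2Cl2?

Molar solubility s = (3.9 × 10^-4 g/L) / (472.1 g/mol) = 8.26 × 10^-7 M.
Hg2Cl2(s) ⇌ Hg2^2+ + 2 Cl^-
With molar solubility s: [Hg2^2+] = s, [Cl^-] = 2s.
Ksp = [Hg2^2+][Cl^-]^2
So Ksp = s × (2s)^2 = 4s^3
Ksp = 4 × (8.26 x 10^-7)^3 = 2.3 x 10^-18

Ksp = 2.3 × 10^-18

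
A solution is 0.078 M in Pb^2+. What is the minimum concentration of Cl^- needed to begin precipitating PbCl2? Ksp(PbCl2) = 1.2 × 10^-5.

[Cl^-] = 0.012 M

PbCl2(s) ⇌ Pb^2+(aq) + 2 Cl^-(aq)
Ksp = [Pb^2+][Cl^-]^2
Precipitation begins when Q = Ksp. With [Pb^2+] = 0.078 M:
1.2 × 10^-5 = (0.078) × [Cl^-]^2
[Cl^-] = (1.2 × 10^-5 / 7.8 × 10^-2)^(1/2) = 1.2 × 10^-2 M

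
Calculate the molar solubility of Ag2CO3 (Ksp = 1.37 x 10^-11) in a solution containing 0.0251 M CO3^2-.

s = 1.17 × 10^-5 M

Ag2CO3(s) ⇌ 2 Ag^+ + CO3^2-
Ksp = [Ag^+]^2[CO3^2-]
Let s = moles of Ag2CO3 that dissolve per litre. [Ag^+] = 2s, [CO3^2-] = 0.0251 + s ≈ 0.0251 (since the CO3^2- already present dominates).
Ksp ≈ (2s)^2 × 0.0251
s = 1.17 × 10^-5 M
Check: s = 1.2 × 10^-5 ≪ 0.0251, so the approximation is valid.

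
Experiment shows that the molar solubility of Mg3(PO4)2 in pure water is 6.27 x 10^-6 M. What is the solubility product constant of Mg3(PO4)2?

Mg3(PO4)2(s) ⇌ 3 Mg^2+ + 2 PO4^3-
For each mole of Mg3(PO4)2 that dissolves: [Mg^2+] = 3s, [PO4^3-] = 2s.
Ksp = [Mg^2+]^3[PO4^3-]^2
So Ksp = (3s)^3 × (2s)^2 = 108s^5
Ksp = 108 × (6.27 × 10^-6)^5 = 1.05 × 10^-24

1.05 × 10^-24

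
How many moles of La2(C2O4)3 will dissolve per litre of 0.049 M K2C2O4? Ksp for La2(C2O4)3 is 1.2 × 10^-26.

s = 5.0 × 10^-12 M

La2(C2O4)3(s) ⇌ 2 La^3+ + 3 C2O4^2-
Ksp = [La^3+]^2[C2O4^2-]^3
If s mol/L dissolves here, [La^3+] = 2s, [C2O4^2-] = 0.049 + 3s ≈ 0.049 (since C2O4^2- from K2C2O4 dominates).
Ksp ≈ (2s)^2 × (0.049)^3
s = 5.0 x 10^-12 M
Check: 3s = 1.5 x 10^-11 ≪ 0.049, so the approximation is valid.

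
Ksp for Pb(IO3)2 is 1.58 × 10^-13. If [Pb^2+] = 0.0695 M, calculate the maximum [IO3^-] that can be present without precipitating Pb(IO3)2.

Pb(IO3)2(s) ⇌ Pb^2+(aq) + 2 IO3^-(aq)
Ksp = [Pb^2+][IO3^-]^2
Precipitation begins when Q = Ksp. With [Pb^2+] = 0.0695 M:
1.58 × 10^-13 = (0.0695) × [IO3^-]^2
[IO3^-] = (1.58 × 10^-13 / 6.95 x 10^-2)^(1/2) = 1.51 × 10^-6 M

1.51 x 10^-6 M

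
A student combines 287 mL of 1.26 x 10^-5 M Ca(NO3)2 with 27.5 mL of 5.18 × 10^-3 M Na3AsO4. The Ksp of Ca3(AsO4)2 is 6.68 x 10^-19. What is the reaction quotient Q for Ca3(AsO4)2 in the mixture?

Q = 3.12e-22

Total volume = 287 + 27.5 = 314.5 mL.
[Ca^2+] = 1.26 × 10^-5 × (287/314.5) = 1.150 × 10^-5 M
[AsO4^3-] = 5.18 × 10^-3 × (27.5/314.5) = 4.529 × 10^-4 M
Ca3(AsO4)2(s) ⇌ 3 Ca^2+ + 2 AsO4^3-, so Q = [Ca^2+]^3[AsO4^3-]^2
Q = (1.150 × 10^-5)^3(4.529 × 10^-4)^2 = 3.12 x 10^-22
Q < Ksp, so no precipitate of Ca3(AsO4)2 forms.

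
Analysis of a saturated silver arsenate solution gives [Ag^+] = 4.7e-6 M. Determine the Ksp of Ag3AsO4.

Ksp = 1.6e-22

Ag3AsO4(s) ⇌ 3 Ag^+ + AsO4^3-
Stoichiometry gives [AsO4^3-] = (1/3)[Ag^+] = 1.57 × 10^-6 M.
Ksp = [Ag^+]^3[AsO4^3-]
Ksp = (4.7 × 10^-6)^3 × 1.57 × 10^-6 = 1.6 × 10^-22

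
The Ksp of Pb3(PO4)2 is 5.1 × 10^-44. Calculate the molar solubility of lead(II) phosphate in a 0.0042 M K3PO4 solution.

s = 4.7e-14 M

Pb3(PO4)2(s) ⇌ 3 Pb^2+ + 2 PO4^3-
Ksp = [Pb^2+]^3[PO4^3-]^2
Let s = moles of Pb3(PO4)2 that dissolve per litre. [Pb^2+] = 3s, [PO4^3-] = 0.0042 + 2s ≈ 0.0042 (common-ion effect: PO4^3- is already 0.0042 M).
Ksp ≈ (3s)^3 × (0.0042)^2
s = 4.7 x 10^-14 M
Check: 2s = 9.5 × 10^-14 ≪ 0.0042, so the approximation is valid.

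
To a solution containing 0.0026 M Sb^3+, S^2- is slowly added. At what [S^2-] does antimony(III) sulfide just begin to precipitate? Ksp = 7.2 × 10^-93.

[S^2-] ≈ 1.0 × 10^-29 M

Sb2S3(s) <=> 2 Sb^3+(aq) + 3 S^2-(aq)
Ksp = [Sb^3+]^2[S^2-]^3
Precipitation begins when Q = Ksp. With [Sb^3+] = 0.0026 M:
7.2 × 10^-93 = (0.0026)^2 × [S^2-]^3
[S^2-] = (7.2 × 10^-93 / 6.76 × 10^-6)^(1/3) = 1.0 × 10^-29 M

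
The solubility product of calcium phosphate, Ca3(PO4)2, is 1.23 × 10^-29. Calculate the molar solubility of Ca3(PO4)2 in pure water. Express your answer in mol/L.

s ≈ 6.48e-7 M

Ca3(PO4)2(s) <=> 3 Ca^2+ + 2 PO4^3-
Ksp = [Ca^2+]^3[PO4^3-]^2
With molar solubility s: [Ca^2+] = 3s, [PO4^3-] = 2s.
Substituting: Ksp = (3s)^3(2s)^2 = 108s^5
Solving, s = (1.23 × 10^-29/108)^(1/5) = 6.48 × 10^-7 M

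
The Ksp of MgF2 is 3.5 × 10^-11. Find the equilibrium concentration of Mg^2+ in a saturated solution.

MgF2(s) ⇌ Mg^2+(aq) + 2 F^-(aq)
Ksp = [Mg^2+][F^-]^2
Let s = molar solubility. Then [Mg^2+] = s and [F^-] = 2s.
So Ksp = s × (2s)^2 = 4s^3
Solving, s = (3.5 × 10^-11/4)^(1/3) = 2.06 × 10^-4 M
[Mg^2+] = s = 2.1 × 10^-4 M

[Mg^2+] = 2.1e-4 M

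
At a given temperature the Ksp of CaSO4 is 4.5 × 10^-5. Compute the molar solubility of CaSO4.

CaSO4(s) ⇌ Ca^2+ + SO4^2-
Ksp = [Ca^2+][SO4^2-]
If s mol/L of CaSO4 dissolves, [Ca^2+] = s and [SO4^2-] = s.
Ksp = s × s = s^2
s = (4.5 × 10^-5)^(1/2) = 6.7 × 10^-3 M

s ≈ 6.7 x 10^-3 M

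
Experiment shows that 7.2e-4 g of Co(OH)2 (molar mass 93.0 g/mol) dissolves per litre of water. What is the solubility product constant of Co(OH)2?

1.9e-15

Molar solubility s = (7.2 × 10^-4 g/L) / (93.0 g/mol) = 7.74 × 10^-6 M.
Co(OH)2(s) <=> Co^2+ + 2 OH^-
Let s = molar solubility. Then [Co^2+] = s and [OH^-] = 2s.
Ksp = [Co^2+][OH^-]^2
Substituting: Ksp = s(2s)^2 = 4s^3
With s = 7.74 × 10^-6: Ksp = 1.9 × 10^-15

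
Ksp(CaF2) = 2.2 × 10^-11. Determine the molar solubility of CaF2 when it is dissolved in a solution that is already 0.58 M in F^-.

CaF2(s) ⇌ Ca^2+(aq) + 2 F^-(aq)
Ksp = [Ca^2+][F^-]^2
Let s be the molar solubility in this solution. [Ca^2+] = s, [F^-] = 0.58 + 2s ≈ 0.58 (Ksp is small, so little additional dissolves).
Ksp ≈ s × (0.58)^2
s = 6.5 × 10^-11 M
Check: 2s = 1.3 × 10^-10 ≪ 0.58, so the approximation is valid.

s ≈ 6.5e-11 M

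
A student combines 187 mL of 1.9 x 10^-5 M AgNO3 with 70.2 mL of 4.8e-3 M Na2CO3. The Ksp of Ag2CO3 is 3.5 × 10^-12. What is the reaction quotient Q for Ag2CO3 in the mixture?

Q = 2.5e-13

Total volume = 187 + 70.2 = 257.2 mL.
[Ag^+] = 1.9 × 10^-5 × (187/257.2) = 1.38 x 10^-5 M
[CO3^2-] = 4.8 × 10^-3 × (70.2/257.2) = 1.31 × 10^-3 M
Ag2CO3(s) <=> 2 Ag^+ + CO3^2-, so Q = [Ag^+]^2[CO3^2-]
Q = (1.38 × 10^-5)^2(1.31 x 10^-3) = 2.5 x 10^-13
Q < Ksp, so no precipitate of Ag2CO3 forms.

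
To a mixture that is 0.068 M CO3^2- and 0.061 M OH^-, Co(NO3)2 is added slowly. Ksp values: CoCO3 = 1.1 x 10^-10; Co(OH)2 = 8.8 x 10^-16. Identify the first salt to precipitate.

Co(OH)2

Each salt begins to precipitate when Q = Ksp, i.e. when [Co^2+] reaches its threshold.
For CoCO3: 1.1 x 10^-10 = 0.068 × [Co^2+]  ⇒  [Co^2+] = 1.6 x 10^-9 M.
For Co(OH)2: 8.8 x 10^-16 = (0.061)^2 × [Co^2+]  ⇒  [Co^2+] = 2.4 × 10^-13 M.
The salt with the lower threshold [Co^2+] precipitates first: Co(OH)2.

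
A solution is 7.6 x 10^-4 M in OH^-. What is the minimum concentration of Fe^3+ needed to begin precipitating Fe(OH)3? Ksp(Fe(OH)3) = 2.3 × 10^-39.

5.2 x 10^-30 M

Fe(OH)3(s) ⇌ Fe^3+ + 3 OH^-
Ksp = [Fe^3+][OH^-]^3
Precipitation begins when Q = Ksp. With [OH^-] = 7.6 x 10^-4 M:
2.3 × 10^-39 = (7.6 x 10^-4)^3 × [Fe^3+]
[Fe^3+] = (2.3 × 10^-39 / 4.39 x 10^-10) = 5.2 × 10^-30 M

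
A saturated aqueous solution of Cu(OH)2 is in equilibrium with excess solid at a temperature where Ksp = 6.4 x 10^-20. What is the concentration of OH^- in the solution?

5.0 × 10^-7 M

Cu(OH)2(s) ⇌ Cu^2+(aq) + 2 OH^-(aq)
Ksp = [Cu^2+][OH^-]^2
With molar solubility s: [Cu^2+] = s, [OH^-] = 2s.
Substituting: Ksp = s(2s)^2 = 4s^3
s^3 = 6.4 x 10^-20 / 4, so s = 2.52 x 10^-7 M
[OH^-] = 2s = 5.0 x 10^-7 M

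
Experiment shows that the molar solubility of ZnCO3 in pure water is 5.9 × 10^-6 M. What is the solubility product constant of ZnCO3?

ZnCO3(s) <=> Zn^2+(aq) + CO3^2-(aq)
If s mol/L of ZnCO3 dissolves, [Zn^2+] = s and [CO3^2-] = s.
Ksp = [Zn^2+][CO3^2-]
Ksp = (s)(s) = s^2
Ksp = (5.9 × 10^-6)^2 = 3.5 × 10^-11

3.5 × 10^-11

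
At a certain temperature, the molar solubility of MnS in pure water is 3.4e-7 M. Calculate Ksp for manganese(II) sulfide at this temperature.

MnS(s) <=> Mn^2+ + S^2-
With molar solubility s: [Mn^2+] = s, [S^2-] = s.
Ksp = [Mn^2+][S^2-]
Ksp = s × s = s^2
With s = 3.4 × 10^-7: Ksp = 1.2 × 10^-13

Ksp ≈ 1.2e-13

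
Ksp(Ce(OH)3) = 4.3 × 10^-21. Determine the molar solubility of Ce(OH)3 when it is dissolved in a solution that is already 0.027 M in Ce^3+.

s = 1.8e-7 M

Ce(OH)3(s) ⇌ Ce^3+ + 3 OH^-
Ksp = [Ce^3+][OH^-]^3
Let s be the molar solubility in this solution. [Ce^3+] = 0.027 + s ≈ 0.027, [OH^-] = 3s (common-ion effect: Ce^3+ is already 0.027 M).
Ksp ≈ 0.027 × (3s)^3
s = 1.8 × 10^-7 M
Check: s = 1.8 × 10^-7 ≪ 0.027, so the approximation is valid.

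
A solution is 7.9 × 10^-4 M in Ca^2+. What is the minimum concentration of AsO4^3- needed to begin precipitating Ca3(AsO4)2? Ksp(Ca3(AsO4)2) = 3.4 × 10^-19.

Ca3(AsO4)2(s) ⇌ 3 Ca^2+ + 2 AsO4^3-
Ksp = [Ca^2+]^3[AsO4^3-]^2
Precipitation begins when Q = Ksp. With [Ca^2+] = 7.9 × 10^-4 M:
3.4 × 10^-19 = (7.9 × 10^-4)^3 × [AsO4^3-]^2
[AsO4^3-] = (3.4 × 10^-19 / 4.93 × 10^-10)^(1/2) = 2.6 × 10^-5 M

[AsO4^3-] ≈ 2.6 × 10^-5 M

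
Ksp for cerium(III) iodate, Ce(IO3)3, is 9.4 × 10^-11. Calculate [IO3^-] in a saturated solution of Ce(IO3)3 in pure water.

[IO3^-] ≈ 4.1e-3 M

Ce(IO3)3(s) <=> Ce^3+(aq) + 3 IO3^-(aq)
Ksp = [Ce^3+][IO3^-]^3
Let s = molar solubility. Then [Ce^3+] = s and [IO3^-] = 3s.
Ksp = s(3s)^3 = 27s^4
s = (9.4 × 10^-11 / 27)^(1/4) = 1.37 × 10^-3 M
[IO3^-] = 3s = 4.1 × 10^-3 M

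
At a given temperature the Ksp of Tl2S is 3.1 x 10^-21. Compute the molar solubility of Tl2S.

Tl2S(s) <=> 2 Tl^+(aq) + S^2-(aq)
Ksp = [Tl^+]^2[S^2-]
Let s = molar solubility. Then [Tl^+] = 2s and [S^2-] = s.
Ksp = (2s)^2s = 4s^3
s = (3.1 x 10^-21 / 4)^(1/3) = 9.2 × 10^-8 M

s ≈ 9.2 × 10^-8 M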